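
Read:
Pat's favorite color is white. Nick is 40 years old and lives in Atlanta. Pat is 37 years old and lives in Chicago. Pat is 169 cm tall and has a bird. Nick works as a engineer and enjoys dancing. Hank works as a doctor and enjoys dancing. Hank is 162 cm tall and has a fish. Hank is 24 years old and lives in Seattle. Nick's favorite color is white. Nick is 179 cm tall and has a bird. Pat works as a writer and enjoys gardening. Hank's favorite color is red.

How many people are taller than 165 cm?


Taller than 165: 2

2


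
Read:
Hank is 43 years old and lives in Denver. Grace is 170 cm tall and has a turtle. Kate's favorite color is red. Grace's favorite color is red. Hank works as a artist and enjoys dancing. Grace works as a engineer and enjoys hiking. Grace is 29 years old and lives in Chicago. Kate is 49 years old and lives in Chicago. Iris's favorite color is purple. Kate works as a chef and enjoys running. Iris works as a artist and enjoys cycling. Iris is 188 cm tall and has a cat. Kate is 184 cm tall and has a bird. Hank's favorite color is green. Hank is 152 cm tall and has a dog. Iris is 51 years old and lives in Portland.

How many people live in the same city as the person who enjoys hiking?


Person with hobby hiking is Grace, city Chicago. Count = 2

2


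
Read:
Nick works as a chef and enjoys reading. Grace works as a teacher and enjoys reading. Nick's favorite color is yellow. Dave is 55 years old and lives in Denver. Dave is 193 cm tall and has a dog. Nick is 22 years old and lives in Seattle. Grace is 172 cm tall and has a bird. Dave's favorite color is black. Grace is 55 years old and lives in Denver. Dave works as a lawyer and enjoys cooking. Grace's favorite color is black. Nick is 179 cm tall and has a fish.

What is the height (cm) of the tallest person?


Tallest: Dave at 193 cm

193


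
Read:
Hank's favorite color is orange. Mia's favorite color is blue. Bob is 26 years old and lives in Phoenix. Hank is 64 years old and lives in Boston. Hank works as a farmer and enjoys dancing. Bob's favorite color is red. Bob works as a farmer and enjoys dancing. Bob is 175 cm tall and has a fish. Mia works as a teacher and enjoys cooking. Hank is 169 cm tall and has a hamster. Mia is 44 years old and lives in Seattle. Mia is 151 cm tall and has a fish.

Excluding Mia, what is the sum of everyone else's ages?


Sum (excluding Mia): 90

90


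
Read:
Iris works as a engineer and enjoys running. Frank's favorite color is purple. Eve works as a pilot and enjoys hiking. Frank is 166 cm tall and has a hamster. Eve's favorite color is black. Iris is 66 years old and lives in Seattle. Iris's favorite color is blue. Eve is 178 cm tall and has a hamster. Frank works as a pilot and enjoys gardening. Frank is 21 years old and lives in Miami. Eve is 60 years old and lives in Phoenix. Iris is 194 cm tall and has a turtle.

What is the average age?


Sum=147, n=3, avg=49

49


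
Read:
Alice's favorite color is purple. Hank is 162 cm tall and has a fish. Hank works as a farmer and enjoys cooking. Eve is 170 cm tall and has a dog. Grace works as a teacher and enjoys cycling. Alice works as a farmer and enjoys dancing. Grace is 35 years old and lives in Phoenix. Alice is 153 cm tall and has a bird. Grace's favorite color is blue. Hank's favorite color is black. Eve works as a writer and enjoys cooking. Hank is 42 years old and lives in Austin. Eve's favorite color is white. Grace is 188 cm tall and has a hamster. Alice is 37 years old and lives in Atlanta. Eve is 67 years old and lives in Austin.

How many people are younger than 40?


Filter: 2

2


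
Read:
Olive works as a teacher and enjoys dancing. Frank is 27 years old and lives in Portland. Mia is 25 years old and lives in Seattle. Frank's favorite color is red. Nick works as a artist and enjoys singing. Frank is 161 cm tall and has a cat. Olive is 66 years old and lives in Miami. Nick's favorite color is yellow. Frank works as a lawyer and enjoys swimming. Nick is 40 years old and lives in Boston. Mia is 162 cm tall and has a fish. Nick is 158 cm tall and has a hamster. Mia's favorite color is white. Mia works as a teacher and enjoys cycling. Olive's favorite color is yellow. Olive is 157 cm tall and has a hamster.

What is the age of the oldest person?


Oldest: Olive at 66

66


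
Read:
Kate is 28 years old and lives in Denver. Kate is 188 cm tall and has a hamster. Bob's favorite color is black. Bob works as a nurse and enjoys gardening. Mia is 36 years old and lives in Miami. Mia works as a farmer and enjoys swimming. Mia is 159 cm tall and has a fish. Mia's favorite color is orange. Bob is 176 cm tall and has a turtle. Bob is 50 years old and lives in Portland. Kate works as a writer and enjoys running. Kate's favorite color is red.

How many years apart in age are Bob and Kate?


50 vs 28, diff = 22

22


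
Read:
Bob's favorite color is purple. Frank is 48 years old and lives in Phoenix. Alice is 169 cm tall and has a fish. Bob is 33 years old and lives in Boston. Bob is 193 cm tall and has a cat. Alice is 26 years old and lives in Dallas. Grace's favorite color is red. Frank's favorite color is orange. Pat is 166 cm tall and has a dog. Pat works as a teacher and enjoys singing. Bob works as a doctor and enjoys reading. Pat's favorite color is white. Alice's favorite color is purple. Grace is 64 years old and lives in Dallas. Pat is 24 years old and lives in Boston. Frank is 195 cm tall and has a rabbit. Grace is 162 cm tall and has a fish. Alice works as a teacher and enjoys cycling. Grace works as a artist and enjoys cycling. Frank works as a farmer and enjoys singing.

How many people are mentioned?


People: Grace, Alice, Frank, Bob, Pat. Count = 5

5


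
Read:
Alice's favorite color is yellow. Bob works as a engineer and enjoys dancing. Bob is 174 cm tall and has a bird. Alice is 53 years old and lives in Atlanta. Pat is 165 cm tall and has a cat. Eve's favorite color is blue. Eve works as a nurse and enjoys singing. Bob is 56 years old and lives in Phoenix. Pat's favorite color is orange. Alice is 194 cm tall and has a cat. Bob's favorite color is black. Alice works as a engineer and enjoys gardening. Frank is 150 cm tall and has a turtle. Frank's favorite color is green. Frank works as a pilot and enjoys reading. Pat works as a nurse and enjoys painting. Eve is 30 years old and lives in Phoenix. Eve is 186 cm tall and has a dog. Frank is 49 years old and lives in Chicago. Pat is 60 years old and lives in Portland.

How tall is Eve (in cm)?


Eve is 186 cm tall

186


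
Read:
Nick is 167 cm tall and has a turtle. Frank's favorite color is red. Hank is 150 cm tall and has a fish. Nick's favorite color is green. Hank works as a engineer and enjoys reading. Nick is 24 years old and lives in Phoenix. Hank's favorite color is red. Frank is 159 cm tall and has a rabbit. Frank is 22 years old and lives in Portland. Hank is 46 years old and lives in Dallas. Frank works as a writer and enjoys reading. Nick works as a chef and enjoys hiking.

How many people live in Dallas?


Count in Dallas: 1

1


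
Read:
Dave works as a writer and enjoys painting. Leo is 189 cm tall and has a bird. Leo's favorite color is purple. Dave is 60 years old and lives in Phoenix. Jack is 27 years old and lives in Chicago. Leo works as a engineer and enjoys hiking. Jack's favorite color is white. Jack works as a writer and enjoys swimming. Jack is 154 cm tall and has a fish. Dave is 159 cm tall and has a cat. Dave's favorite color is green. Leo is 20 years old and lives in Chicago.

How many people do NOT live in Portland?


Not in Portland: 3

3


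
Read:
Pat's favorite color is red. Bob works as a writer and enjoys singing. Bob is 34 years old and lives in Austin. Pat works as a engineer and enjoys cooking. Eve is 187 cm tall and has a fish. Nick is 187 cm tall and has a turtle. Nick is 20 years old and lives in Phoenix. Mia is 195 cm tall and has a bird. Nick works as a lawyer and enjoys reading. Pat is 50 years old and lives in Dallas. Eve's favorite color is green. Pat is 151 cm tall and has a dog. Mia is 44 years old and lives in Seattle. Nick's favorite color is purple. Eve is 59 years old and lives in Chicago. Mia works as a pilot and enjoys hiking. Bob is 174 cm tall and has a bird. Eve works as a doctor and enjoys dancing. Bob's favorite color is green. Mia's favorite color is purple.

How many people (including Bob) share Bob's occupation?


Bob is a writer. Count = 1

1


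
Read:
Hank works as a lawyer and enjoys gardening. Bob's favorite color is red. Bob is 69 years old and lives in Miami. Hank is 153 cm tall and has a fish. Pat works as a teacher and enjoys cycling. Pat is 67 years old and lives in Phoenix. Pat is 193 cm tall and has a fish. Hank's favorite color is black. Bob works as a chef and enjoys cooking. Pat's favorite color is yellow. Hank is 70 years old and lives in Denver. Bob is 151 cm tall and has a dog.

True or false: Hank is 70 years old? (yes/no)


Hank is actually 70. yes

yes


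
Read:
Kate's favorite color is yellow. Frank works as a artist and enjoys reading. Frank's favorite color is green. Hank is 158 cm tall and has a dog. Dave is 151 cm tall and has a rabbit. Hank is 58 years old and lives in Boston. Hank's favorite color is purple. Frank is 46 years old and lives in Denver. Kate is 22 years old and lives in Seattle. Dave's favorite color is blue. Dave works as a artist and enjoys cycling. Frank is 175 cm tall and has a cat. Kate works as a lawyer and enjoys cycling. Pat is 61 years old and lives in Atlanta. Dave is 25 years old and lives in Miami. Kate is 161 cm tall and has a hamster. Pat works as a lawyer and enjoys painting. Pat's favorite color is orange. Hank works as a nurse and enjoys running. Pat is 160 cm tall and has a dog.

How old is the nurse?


The nurse is Hank, age 58

58


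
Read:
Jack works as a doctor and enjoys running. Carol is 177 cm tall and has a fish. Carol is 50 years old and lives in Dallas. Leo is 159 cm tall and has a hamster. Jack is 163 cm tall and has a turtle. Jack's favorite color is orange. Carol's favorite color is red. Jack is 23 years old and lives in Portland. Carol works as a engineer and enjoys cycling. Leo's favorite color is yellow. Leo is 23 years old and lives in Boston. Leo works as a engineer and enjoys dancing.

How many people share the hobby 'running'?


Count: 1

1


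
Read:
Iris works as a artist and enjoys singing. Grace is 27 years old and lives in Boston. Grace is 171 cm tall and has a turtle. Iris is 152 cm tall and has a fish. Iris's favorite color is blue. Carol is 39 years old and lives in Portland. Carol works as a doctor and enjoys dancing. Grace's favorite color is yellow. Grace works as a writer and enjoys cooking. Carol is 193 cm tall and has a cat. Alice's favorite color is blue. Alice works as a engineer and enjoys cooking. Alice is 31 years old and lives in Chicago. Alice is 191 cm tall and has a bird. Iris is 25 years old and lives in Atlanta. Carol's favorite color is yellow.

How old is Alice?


Alice is 31 years old

31


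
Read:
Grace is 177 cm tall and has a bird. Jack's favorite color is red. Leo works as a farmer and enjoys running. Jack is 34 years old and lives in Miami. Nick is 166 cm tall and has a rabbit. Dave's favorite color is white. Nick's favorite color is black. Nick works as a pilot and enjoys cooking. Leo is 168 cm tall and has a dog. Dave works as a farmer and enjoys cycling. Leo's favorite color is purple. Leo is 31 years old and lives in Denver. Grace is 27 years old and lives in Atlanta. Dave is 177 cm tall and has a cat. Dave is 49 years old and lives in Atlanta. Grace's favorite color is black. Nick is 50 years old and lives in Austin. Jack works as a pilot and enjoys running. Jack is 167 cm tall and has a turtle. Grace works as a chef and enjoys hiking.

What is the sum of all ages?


34+49+31+27+50 = 191

191


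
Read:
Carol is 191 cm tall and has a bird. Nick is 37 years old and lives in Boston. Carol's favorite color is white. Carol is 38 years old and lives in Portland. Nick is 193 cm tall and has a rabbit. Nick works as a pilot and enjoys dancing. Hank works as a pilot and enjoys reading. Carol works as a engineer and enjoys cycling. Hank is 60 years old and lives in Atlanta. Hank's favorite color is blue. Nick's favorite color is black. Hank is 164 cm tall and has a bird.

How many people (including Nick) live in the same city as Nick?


Nick lives in Boston. Count = 1

1


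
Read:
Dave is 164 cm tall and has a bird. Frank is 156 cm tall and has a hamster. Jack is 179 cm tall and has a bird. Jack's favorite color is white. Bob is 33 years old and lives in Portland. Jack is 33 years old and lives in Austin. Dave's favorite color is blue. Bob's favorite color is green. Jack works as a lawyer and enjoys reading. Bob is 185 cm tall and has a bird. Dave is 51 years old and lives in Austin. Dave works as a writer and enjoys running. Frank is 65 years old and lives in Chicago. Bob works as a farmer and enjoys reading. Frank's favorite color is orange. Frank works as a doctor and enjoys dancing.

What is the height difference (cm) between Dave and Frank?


|164 - 156| = 8

8


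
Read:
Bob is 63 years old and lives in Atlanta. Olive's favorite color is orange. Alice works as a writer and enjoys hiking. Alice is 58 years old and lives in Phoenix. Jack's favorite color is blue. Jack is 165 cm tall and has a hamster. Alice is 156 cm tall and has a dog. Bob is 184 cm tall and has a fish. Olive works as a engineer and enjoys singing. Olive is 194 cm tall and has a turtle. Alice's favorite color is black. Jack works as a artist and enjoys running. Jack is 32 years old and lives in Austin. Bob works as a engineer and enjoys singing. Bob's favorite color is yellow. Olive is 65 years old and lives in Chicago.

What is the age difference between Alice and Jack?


|58 - 32| = 26

26


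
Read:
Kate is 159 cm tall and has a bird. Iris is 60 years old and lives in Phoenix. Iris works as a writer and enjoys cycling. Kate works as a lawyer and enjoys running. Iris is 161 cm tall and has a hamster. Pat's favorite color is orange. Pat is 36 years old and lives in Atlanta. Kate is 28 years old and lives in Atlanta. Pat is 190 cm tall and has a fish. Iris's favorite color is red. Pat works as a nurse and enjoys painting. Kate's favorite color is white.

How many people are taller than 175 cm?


Taller than 175: 1

1


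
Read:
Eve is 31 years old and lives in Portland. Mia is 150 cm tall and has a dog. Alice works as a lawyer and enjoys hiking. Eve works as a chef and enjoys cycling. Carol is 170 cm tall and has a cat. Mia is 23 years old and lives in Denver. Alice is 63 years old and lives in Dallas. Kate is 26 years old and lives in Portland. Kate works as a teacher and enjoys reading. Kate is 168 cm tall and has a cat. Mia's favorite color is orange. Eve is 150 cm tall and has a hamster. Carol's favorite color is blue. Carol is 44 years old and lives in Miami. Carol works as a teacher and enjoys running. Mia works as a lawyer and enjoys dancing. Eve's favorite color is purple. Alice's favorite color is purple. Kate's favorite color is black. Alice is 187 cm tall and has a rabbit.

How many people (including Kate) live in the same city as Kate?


Kate lives in Portland. Count = 2

2


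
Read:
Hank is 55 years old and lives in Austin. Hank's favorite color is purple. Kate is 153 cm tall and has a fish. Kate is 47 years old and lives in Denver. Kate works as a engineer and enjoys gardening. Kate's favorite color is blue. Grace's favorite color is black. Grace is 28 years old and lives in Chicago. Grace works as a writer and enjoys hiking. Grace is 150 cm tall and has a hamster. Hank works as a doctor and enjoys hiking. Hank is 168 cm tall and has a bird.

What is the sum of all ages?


47+55+28 = 130

130


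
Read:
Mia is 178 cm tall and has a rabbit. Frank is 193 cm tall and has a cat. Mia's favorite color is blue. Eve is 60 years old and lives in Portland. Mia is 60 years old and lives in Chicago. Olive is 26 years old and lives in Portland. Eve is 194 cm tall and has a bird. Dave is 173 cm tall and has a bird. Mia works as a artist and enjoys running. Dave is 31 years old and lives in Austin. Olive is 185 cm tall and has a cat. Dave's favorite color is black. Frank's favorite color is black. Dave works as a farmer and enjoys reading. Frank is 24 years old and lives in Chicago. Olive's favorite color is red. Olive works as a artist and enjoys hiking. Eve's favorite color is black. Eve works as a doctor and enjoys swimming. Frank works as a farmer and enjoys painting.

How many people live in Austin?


Count in Austin: 1

1


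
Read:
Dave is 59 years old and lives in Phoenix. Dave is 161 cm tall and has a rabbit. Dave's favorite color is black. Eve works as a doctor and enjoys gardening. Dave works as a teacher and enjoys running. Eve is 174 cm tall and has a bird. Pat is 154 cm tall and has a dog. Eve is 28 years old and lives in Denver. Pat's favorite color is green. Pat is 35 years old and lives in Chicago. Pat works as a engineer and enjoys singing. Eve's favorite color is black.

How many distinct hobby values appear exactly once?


Unique hobby values: 3

3


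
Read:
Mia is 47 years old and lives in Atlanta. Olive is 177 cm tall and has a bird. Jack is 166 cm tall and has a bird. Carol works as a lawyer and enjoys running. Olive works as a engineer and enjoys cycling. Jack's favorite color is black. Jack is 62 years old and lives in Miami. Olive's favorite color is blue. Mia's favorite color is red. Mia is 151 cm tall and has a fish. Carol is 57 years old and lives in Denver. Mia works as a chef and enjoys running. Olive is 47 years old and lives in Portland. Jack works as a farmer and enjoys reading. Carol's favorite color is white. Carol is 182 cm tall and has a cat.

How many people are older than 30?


Filter: 4

4


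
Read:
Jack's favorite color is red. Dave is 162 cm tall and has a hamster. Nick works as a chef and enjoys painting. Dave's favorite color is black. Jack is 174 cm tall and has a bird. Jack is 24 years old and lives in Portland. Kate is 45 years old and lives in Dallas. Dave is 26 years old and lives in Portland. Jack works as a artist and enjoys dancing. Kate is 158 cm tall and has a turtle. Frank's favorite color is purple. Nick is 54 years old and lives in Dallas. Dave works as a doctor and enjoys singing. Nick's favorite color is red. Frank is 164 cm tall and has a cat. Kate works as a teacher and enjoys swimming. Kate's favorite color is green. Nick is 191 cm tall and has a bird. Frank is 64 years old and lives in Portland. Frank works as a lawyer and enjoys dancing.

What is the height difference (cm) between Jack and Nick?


|174 - 191| = 17

17


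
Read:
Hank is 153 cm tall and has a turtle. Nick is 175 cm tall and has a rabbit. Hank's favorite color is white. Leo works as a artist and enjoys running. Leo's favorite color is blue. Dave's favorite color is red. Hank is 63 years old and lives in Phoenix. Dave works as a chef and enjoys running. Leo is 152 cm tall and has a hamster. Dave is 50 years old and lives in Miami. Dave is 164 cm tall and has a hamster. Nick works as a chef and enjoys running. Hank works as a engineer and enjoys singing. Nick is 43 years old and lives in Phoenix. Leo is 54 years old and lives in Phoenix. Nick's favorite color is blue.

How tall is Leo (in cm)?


Leo is 152 cm tall

152


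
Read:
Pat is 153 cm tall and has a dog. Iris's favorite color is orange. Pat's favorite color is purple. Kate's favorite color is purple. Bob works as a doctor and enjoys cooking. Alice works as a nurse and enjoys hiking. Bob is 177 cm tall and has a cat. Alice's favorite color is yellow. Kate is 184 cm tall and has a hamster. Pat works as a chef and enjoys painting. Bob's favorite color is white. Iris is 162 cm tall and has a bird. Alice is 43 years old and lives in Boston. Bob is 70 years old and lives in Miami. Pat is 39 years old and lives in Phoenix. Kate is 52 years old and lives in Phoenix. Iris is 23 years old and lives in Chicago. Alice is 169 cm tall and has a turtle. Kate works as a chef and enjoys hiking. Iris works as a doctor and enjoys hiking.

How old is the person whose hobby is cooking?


Person with hobby=cooking is Bob, age 70

70


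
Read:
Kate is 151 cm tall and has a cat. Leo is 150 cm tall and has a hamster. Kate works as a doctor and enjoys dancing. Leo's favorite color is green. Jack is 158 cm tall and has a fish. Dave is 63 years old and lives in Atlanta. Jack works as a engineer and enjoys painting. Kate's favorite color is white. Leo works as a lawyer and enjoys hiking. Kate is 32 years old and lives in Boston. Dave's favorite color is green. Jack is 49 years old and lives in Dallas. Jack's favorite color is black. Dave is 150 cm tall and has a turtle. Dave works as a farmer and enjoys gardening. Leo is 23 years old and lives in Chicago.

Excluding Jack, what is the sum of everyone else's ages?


Sum (excluding Jack): 118

118


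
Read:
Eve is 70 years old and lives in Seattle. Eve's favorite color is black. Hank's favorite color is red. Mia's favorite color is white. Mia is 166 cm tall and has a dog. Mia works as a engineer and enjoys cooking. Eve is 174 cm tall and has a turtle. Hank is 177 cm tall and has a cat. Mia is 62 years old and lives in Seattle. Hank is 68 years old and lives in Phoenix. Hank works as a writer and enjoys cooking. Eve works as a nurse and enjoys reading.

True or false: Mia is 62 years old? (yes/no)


Mia is actually 62. yes

yes


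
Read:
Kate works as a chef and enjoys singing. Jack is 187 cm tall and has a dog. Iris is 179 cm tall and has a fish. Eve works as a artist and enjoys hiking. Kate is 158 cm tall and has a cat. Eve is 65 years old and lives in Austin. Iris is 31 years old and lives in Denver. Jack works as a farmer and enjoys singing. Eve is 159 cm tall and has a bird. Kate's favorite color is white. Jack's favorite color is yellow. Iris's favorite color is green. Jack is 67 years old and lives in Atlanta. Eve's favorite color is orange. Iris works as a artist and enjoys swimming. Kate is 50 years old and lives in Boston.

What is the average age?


Sum=213, n=4, avg=53.25

53.25


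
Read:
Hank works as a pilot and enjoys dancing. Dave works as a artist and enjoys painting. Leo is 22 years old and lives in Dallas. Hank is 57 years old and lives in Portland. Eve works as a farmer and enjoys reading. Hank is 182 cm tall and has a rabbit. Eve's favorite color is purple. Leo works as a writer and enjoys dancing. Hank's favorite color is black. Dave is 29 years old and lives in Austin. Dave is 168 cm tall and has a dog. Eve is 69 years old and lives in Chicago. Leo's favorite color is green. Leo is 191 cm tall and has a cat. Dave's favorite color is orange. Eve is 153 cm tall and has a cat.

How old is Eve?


Eve is 69 years old

69


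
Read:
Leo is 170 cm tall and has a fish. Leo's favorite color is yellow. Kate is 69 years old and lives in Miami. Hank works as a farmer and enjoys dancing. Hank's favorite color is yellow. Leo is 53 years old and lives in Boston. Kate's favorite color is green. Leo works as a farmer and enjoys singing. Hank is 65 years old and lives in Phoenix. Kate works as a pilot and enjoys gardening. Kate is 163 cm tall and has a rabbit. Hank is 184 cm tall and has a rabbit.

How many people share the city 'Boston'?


Count: 1

1


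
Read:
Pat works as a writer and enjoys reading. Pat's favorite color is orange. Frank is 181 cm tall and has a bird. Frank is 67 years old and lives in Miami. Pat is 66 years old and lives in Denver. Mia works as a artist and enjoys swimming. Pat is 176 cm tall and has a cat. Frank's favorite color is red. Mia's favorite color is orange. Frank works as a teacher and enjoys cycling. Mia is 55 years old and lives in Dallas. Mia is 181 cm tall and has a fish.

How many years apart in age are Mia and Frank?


55 vs 67, diff = 12

12


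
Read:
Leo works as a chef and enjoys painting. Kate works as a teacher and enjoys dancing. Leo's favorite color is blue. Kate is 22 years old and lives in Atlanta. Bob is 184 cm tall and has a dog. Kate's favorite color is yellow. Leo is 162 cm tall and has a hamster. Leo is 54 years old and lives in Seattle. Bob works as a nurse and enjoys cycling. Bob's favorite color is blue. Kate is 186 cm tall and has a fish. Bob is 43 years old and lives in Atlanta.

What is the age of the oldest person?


Oldest: Leo at 54

54


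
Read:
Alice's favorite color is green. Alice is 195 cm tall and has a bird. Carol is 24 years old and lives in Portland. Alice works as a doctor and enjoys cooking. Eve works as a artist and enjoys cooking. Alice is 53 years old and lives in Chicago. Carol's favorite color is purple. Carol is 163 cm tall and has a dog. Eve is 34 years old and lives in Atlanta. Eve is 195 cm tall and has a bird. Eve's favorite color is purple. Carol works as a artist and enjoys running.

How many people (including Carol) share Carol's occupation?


Carol is a artist. Count = 2

2


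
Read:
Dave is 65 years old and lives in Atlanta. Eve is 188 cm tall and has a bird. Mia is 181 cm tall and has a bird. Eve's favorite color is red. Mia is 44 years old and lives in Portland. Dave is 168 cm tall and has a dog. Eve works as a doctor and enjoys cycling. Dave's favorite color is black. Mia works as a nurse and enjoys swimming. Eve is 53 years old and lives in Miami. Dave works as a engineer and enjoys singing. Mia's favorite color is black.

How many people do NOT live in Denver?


Not in Denver: 3

3


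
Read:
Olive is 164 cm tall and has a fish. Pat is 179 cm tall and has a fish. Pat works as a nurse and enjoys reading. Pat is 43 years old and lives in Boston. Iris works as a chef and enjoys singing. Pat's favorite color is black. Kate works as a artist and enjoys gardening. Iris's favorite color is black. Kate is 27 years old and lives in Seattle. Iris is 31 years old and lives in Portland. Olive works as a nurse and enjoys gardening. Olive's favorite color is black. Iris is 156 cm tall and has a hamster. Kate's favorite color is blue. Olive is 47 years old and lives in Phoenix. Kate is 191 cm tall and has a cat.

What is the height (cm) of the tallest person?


Tallest: Kate at 191 cm

191


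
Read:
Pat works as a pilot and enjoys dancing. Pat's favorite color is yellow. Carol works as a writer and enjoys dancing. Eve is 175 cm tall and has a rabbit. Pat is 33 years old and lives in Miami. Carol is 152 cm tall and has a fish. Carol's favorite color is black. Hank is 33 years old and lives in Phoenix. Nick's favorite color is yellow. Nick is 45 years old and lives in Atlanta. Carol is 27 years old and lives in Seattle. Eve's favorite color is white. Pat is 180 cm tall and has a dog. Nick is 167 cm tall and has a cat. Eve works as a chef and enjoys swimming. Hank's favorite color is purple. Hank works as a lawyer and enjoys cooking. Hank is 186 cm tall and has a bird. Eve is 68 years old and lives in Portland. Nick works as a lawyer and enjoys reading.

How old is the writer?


The writer is Carol, age 27

27


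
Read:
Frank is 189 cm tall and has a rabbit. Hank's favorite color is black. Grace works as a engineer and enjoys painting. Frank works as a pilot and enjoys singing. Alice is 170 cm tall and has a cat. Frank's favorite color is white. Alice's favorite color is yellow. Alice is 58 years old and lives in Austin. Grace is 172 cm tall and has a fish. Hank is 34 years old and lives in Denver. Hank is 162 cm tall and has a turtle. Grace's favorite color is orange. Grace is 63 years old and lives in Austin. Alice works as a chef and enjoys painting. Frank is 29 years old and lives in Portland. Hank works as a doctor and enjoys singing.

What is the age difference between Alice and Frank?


|58 - 29| = 29

29


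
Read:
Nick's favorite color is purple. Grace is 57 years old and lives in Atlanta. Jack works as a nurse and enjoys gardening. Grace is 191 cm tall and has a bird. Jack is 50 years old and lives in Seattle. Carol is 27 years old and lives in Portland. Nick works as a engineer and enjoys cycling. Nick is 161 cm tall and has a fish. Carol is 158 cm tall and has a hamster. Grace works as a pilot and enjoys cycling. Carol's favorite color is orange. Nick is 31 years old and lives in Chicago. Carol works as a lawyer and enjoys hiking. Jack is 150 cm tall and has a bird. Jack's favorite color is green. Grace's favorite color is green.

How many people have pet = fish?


Count: 1

1


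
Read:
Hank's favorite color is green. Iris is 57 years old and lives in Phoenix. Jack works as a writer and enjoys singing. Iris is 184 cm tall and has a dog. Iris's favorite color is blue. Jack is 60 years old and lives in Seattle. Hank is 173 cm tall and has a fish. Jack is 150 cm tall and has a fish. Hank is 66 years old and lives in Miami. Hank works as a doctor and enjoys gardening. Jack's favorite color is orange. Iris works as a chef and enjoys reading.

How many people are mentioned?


People: Iris, Jack, Hank. Count = 3

3


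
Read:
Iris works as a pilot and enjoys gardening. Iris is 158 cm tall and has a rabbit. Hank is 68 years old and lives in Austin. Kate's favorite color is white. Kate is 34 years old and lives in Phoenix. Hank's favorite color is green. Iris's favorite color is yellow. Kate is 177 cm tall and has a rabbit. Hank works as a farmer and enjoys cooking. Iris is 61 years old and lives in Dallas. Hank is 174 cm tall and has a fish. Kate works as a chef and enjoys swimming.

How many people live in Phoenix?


Count in Phoenix: 1

1


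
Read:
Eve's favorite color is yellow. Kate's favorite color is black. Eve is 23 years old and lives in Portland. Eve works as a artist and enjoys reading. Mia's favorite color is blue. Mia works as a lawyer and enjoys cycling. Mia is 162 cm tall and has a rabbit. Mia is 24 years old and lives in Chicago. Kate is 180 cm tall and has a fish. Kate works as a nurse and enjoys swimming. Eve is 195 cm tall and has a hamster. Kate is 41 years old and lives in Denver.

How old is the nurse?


The nurse is Kate, age 41

41


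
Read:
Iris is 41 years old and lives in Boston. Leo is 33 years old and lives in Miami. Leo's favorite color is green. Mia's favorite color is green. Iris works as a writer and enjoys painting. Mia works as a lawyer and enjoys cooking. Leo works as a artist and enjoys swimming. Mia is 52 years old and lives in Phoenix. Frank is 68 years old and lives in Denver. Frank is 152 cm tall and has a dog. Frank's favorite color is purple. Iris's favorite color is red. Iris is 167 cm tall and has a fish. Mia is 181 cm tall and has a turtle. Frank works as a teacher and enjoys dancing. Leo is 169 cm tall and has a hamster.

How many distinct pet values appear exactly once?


Unique pet values: 4

4


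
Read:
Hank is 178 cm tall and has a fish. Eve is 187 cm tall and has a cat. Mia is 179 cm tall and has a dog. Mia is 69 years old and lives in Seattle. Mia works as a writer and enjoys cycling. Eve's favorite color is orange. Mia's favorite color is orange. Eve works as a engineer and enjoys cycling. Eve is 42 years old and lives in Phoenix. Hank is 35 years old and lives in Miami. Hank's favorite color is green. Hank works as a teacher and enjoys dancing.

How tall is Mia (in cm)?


Mia is 179 cm tall

179


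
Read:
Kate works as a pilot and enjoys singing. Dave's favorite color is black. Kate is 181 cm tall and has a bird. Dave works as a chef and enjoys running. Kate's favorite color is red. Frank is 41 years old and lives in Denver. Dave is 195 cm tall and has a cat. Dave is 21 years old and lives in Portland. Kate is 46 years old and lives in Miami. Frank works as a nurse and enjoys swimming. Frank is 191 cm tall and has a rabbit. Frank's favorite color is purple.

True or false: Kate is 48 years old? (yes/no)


Kate is actually 46. no

no


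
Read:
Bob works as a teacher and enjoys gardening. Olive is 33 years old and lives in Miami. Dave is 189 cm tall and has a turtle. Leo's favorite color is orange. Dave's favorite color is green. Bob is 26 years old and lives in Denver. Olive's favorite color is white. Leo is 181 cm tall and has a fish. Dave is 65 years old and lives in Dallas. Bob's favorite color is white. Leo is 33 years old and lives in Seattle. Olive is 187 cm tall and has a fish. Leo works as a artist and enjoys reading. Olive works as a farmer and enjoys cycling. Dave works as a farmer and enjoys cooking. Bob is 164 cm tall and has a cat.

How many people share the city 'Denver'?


Count: 1

1


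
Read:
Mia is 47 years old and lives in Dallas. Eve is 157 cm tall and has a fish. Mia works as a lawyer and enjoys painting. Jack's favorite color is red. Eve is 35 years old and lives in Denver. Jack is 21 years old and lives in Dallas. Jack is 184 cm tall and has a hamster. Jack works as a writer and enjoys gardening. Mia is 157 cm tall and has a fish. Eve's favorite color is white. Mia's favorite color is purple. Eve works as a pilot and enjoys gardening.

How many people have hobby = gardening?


Count: 2

2


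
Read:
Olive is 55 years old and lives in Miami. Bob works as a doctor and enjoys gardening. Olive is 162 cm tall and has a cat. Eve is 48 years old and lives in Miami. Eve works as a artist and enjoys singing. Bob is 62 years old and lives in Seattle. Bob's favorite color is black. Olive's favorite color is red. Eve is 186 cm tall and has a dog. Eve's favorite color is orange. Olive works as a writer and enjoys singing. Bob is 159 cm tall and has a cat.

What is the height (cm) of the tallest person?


Tallest: Eve at 186 cm

186


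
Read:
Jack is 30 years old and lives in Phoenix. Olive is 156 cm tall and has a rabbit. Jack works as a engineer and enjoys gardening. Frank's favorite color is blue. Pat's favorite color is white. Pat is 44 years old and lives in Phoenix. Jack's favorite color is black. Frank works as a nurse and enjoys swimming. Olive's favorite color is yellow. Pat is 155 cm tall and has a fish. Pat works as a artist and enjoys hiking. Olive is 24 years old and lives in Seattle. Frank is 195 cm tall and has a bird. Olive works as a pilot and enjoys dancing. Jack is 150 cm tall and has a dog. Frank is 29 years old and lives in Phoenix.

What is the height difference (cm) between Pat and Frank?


|155 - 195| = 40

40


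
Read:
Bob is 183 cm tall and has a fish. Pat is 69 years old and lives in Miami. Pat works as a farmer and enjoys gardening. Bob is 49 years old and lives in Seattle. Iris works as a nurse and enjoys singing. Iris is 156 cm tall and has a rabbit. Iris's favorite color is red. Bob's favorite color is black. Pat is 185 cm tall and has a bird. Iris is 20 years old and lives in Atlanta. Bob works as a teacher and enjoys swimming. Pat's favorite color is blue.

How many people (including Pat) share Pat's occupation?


Pat is a farmer. Count = 1

1


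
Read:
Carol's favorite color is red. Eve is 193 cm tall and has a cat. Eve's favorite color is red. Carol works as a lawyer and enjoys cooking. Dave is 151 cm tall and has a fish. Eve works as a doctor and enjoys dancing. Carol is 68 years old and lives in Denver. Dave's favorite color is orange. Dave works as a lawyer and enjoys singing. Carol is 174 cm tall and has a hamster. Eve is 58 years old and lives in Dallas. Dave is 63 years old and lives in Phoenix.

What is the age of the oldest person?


Oldest: Carol at 68

68


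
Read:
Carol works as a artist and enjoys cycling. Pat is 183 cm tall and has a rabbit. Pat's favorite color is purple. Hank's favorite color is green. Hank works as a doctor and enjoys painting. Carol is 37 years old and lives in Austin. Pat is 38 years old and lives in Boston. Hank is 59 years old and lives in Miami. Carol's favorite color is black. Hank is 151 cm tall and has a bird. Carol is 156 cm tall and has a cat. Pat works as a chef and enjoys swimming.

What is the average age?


Sum=134, n=3, avg=44.67

44.67


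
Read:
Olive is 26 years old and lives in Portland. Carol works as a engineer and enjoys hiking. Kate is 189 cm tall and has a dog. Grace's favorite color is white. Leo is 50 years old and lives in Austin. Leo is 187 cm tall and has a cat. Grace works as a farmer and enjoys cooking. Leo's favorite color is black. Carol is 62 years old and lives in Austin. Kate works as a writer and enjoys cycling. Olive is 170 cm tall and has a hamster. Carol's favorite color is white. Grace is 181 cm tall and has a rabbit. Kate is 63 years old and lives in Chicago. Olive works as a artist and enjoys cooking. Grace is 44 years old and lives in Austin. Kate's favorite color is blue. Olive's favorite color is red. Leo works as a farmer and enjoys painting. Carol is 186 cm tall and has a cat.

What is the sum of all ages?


26+63+44+50+62 = 245

245


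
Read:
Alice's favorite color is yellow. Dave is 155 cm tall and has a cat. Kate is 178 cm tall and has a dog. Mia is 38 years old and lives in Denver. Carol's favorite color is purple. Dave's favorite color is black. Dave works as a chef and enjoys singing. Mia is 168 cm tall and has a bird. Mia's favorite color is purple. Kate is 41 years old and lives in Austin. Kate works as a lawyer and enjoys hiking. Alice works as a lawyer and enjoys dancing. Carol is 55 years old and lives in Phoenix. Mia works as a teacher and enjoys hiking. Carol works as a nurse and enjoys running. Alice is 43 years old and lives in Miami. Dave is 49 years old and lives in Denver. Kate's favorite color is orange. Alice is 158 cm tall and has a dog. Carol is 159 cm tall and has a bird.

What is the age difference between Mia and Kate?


|38 - 41| = 3

3


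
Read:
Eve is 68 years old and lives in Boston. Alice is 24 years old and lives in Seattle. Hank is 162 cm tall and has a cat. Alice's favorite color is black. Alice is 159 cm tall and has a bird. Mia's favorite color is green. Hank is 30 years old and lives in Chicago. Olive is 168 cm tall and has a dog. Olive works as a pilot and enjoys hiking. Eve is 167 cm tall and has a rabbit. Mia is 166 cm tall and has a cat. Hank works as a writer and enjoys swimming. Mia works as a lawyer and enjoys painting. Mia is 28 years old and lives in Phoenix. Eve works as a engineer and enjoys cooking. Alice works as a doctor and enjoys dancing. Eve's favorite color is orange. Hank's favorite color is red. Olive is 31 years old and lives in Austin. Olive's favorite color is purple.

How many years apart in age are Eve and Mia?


68 vs 28, diff = 40

40


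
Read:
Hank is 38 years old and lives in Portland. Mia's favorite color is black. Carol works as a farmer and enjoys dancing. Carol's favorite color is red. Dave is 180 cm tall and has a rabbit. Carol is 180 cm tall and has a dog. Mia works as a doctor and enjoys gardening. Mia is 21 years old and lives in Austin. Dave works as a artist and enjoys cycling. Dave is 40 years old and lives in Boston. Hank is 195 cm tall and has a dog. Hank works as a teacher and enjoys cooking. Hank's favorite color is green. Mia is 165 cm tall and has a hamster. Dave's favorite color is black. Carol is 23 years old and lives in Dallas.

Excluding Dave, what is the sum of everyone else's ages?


Sum (excluding Dave): 82

82


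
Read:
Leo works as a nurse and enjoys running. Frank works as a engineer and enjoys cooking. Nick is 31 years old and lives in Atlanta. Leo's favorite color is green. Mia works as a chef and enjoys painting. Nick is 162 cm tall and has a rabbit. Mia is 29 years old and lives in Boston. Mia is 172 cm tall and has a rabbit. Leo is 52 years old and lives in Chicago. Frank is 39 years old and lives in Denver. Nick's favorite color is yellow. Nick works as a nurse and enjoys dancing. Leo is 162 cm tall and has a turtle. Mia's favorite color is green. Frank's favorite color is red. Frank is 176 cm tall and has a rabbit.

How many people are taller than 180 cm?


Taller than 180: 0

0


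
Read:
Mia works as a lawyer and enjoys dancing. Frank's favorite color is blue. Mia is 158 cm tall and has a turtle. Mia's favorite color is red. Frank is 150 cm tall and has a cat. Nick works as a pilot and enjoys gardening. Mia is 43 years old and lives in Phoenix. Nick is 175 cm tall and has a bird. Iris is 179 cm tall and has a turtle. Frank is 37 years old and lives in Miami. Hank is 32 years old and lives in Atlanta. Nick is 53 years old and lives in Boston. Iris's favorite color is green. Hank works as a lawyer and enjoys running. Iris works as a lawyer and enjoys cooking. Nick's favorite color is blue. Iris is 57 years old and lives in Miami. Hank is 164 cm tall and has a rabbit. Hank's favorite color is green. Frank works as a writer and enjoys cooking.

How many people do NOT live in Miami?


Not in Miami: 3

3
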